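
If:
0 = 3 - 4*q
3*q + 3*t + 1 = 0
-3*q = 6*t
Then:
No Solution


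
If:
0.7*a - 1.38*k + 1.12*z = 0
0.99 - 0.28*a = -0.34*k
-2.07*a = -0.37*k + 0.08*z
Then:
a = -0.44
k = -3.27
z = -3.76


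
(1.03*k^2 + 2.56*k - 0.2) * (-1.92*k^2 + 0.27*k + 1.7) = -1.9776*k^4 - 4.6371*k^3 + 2.8262*k^2 + 4.298*k - 0.34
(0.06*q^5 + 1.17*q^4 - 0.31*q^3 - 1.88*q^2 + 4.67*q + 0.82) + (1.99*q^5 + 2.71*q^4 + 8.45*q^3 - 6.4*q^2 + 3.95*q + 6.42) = 2.05*q^5 + 3.88*q^4 + 8.14*q^3 - 8.28*q^2 + 8.62*q + 7.24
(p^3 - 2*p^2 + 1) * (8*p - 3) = 8*p^4 - 19*p^3 + 6*p^2 + 8*p - 3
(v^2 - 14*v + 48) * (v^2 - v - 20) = v^4 - 15*v^3 + 42*v^2 + 232*v - 960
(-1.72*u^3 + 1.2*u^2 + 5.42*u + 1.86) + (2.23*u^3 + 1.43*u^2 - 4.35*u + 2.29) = 0.51*u^3 + 2.63*u^2 + 1.07*u + 4.15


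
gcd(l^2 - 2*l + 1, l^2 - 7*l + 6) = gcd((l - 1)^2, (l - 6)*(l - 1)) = l - 1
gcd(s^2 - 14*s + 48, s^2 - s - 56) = s - 8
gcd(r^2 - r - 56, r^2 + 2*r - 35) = r + 7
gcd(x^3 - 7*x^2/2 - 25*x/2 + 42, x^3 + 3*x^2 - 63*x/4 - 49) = x^2 - x/2 - 14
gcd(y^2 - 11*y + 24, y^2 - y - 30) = 1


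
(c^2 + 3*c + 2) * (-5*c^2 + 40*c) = -5*c^4 + 25*c^3 + 110*c^2 + 80*c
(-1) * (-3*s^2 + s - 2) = 3*s^2 - s + 2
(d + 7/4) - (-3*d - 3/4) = 4*d + 5/2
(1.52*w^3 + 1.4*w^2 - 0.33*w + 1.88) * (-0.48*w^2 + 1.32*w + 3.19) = -0.7296*w^5 + 1.3344*w^4 + 6.8552*w^3 + 3.128*w^2 + 1.4289*w + 5.9972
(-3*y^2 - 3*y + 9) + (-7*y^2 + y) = -10*y^2 - 2*y + 9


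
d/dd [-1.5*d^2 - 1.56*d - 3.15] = -3.0*d - 1.56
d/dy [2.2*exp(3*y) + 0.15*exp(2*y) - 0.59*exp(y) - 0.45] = (6.6*exp(2*y) + 0.3*exp(y) - 0.59)*exp(y)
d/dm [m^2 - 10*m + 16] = 2*m - 10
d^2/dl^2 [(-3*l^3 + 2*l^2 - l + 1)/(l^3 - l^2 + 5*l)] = 2*(-l^6 + 42*l^5 - 21*l^4 - 69*l^3 + 18*l^2 - 15*l + 25)/(l^3*(l^6 - 3*l^5 + 18*l^4 - 31*l^3 + 90*l^2 - 75*l + 125))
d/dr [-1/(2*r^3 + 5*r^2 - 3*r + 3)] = (6*r^2 + 10*r - 3)/(2*r^3 + 5*r^2 - 3*r + 3)^2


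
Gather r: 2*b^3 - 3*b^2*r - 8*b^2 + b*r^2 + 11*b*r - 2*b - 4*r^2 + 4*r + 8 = 2*b^3 - 8*b^2 - 2*b + r^2*(b - 4) + r*(-3*b^2 + 11*b + 4) + 8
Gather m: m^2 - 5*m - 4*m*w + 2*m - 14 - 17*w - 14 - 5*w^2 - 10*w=m^2 + m*(-4*w - 3) - 5*w^2 - 27*w - 28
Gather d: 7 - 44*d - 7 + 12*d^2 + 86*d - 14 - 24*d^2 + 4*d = -12*d^2 + 46*d - 14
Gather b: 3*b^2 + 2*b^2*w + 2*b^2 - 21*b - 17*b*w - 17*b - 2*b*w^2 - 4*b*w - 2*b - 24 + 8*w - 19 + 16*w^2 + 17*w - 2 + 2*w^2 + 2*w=b^2*(2*w + 5) + b*(-2*w^2 - 21*w - 40) + 18*w^2 + 27*w - 45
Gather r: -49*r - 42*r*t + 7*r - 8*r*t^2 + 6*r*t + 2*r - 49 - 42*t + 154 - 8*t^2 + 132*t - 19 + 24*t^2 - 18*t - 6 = r*(-8*t^2 - 36*t - 40) + 16*t^2 + 72*t + 80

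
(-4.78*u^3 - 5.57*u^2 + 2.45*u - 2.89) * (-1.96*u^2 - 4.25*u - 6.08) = 9.3688*u^5 + 31.2322*u^4 + 47.9329*u^3 + 29.1175*u^2 - 2.6135*u + 17.5712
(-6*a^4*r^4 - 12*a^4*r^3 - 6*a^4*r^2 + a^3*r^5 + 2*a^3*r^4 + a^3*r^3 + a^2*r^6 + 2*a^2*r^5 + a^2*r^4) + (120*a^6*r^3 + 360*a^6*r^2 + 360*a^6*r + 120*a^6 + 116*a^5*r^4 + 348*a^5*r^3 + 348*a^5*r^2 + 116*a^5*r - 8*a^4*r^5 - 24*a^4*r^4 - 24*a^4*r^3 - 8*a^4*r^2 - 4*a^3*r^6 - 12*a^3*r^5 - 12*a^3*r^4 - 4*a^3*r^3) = 120*a^6*r^3 + 360*a^6*r^2 + 360*a^6*r + 120*a^6 + 116*a^5*r^4 + 348*a^5*r^3 + 348*a^5*r^2 + 116*a^5*r - 8*a^4*r^5 - 30*a^4*r^4 - 36*a^4*r^3 - 14*a^4*r^2 - 4*a^3*r^6 - 11*a^3*r^5 - 10*a^3*r^4 - 3*a^3*r^3 + a^2*r^6 + 2*a^2*r^5 + a^2*r^4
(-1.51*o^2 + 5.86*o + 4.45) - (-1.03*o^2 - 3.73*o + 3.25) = -0.48*o^2 + 9.59*o + 1.2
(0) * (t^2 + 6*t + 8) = 0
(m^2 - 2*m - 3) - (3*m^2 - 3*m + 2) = -2*m^2 + m - 5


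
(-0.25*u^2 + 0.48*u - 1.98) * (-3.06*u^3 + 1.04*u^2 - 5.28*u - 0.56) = 0.765*u^5 - 1.7288*u^4 + 7.878*u^3 - 4.4536*u^2 + 10.1856*u + 1.1088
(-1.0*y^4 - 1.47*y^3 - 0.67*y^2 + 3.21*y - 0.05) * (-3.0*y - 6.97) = 3.0*y^5 + 11.38*y^4 + 12.2559*y^3 - 4.9601*y^2 - 22.2237*y + 0.3485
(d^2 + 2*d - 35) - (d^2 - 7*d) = 9*d - 35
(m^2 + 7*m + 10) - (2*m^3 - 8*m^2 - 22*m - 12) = -2*m^3 + 9*m^2 + 29*m + 22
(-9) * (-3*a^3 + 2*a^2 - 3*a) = 27*a^3 - 18*a^2 + 27*a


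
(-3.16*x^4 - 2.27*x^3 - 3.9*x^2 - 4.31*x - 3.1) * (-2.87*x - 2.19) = 9.0692*x^5 + 13.4353*x^4 + 16.1643*x^3 + 20.9107*x^2 + 18.3359*x + 6.789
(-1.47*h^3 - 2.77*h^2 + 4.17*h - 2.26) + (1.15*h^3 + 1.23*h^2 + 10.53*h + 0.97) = -0.32*h^3 - 1.54*h^2 + 14.7*h - 1.29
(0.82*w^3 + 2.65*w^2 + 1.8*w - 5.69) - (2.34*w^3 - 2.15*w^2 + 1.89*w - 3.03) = -1.52*w^3 + 4.8*w^2 - 0.0899999999999999*w - 2.66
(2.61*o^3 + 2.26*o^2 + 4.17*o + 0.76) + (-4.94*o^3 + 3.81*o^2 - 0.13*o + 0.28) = -2.33*o^3 + 6.07*o^2 + 4.04*o + 1.04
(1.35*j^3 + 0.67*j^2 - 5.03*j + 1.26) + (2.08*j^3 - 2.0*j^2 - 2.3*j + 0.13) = 3.43*j^3 - 1.33*j^2 - 7.33*j + 1.39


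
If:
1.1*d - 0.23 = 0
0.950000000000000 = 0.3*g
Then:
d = 0.21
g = 3.17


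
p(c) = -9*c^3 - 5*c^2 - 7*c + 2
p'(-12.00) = -3775.00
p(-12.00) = 14918.00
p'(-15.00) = -5932.00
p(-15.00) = 29357.00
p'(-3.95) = -388.77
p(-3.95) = 506.31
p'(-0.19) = -6.07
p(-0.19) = 3.21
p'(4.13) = -508.84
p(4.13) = -746.20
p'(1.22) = -59.39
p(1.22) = -30.32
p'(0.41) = -15.64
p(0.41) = -2.33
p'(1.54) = -86.43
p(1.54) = -53.51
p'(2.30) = -172.83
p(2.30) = -150.05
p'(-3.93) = -384.71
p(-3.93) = 498.57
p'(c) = -27*c^2 - 10*c - 7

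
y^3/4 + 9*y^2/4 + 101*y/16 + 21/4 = (y/4 + 1)*(y + 3/2)*(y + 7/2)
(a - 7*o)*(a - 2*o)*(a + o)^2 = a^4 - 7*a^3*o - 3*a^2*o^2 + 19*a*o^3 + 14*o^4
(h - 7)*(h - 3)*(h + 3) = h^3 - 7*h^2 - 9*h + 63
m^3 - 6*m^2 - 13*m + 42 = (m - 7)*(m - 2)*(m + 3)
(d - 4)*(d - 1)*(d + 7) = d^3 + 2*d^2 - 31*d + 28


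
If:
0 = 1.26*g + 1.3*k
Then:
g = -1.03174603174603*k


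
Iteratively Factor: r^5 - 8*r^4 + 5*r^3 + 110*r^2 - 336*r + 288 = (r - 2)*(r^4 - 6*r^3 - 7*r^2 + 96*r - 144) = (r - 3)*(r - 2)*(r^3 - 3*r^2 - 16*r + 48) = (r - 4)*(r - 3)*(r - 2)*(r^2 + r - 12) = (r - 4)*(r - 3)^2*(r - 2)*(r + 4)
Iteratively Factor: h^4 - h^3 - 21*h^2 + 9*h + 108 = (h - 3)*(h^3 + 2*h^2 - 15*h - 36) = (h - 3)*(h + 3)*(h^2 - h - 12) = (h - 4)*(h - 3)*(h + 3)*(h + 3)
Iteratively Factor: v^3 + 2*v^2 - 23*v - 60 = (v - 5)*(v^2 + 7*v + 12) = (v - 5)*(v + 3)*(v + 4)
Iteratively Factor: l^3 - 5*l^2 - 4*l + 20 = (l - 5)*(l^2 - 4) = (l - 5)*(l + 2)*(l - 2)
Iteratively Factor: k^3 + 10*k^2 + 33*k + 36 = (k + 4)*(k^2 + 6*k + 9) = (k + 3)*(k + 4)*(k + 3)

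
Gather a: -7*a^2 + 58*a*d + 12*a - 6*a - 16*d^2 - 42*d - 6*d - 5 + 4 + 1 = -7*a^2 + a*(58*d + 6) - 16*d^2 - 48*d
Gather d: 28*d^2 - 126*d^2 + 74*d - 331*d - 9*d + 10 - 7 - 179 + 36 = -98*d^2 - 266*d - 140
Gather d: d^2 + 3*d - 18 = d^2 + 3*d - 18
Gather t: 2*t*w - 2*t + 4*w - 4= t*(2*w - 2) + 4*w - 4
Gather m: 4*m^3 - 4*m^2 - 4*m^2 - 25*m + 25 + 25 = 4*m^3 - 8*m^2 - 25*m + 50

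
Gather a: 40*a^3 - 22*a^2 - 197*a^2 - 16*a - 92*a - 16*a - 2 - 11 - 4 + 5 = 40*a^3 - 219*a^2 - 124*a - 12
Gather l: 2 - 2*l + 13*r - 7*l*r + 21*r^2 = l*(-7*r - 2) + 21*r^2 + 13*r + 2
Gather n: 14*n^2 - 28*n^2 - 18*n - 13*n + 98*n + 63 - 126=-14*n^2 + 67*n - 63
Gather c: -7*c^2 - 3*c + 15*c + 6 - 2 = -7*c^2 + 12*c + 4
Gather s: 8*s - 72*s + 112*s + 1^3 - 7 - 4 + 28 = 48*s + 18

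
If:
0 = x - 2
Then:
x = 2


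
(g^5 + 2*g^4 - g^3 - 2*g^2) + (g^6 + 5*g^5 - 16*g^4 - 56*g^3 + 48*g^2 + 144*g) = g^6 + 6*g^5 - 14*g^4 - 57*g^3 + 46*g^2 + 144*g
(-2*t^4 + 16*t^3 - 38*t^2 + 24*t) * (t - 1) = -2*t^5 + 18*t^4 - 54*t^3 + 62*t^2 - 24*t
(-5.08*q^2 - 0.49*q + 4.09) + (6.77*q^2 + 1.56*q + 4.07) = 1.69*q^2 + 1.07*q + 8.16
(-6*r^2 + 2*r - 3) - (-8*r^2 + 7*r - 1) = 2*r^2 - 5*r - 2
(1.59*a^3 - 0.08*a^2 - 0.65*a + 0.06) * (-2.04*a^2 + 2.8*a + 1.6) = -3.2436*a^5 + 4.6152*a^4 + 3.646*a^3 - 2.0704*a^2 - 0.872*a + 0.096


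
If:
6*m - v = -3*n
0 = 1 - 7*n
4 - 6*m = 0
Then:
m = 2/3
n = 1/7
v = 31/7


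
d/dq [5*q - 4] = 5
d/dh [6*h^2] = 12*h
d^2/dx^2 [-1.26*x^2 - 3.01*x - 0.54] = -2.52000000000000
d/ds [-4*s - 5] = -4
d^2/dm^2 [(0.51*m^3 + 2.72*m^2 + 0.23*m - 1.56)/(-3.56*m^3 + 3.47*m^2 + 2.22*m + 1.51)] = (1.4210854715202e-14*m^7 - 81.5446479999999*m^6 - 41.67336*m^5 + 92.4183119999998*m^4 - 479.988984*m^3 + 99.146388*m^2 + 122.67312*m - 11.832988)/(45.118016*m^9 - 131.932176*m^8 + 44.190636*m^7 + 65.351293*m^6 + 84.36291*m^5 - 34.246929*m^4 - 56.382384*m^3 - 46.061493*m^2 - 15.185466*m - 3.442951)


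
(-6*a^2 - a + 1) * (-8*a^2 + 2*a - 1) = 48*a^4 - 4*a^3 - 4*a^2 + 3*a - 1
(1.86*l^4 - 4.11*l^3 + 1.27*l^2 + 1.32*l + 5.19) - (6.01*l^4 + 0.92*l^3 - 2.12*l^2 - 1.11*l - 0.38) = -4.15*l^4 - 5.03*l^3 + 3.39*l^2 + 2.43*l + 5.57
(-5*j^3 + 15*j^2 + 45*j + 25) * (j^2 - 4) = -5*j^5 + 15*j^4 + 65*j^3 - 35*j^2 - 180*j - 100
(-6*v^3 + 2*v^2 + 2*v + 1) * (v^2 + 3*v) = -6*v^5 - 16*v^4 + 8*v^3 + 7*v^2 + 3*v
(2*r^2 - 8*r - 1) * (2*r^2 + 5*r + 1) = 4*r^4 - 6*r^3 - 40*r^2 - 13*r - 1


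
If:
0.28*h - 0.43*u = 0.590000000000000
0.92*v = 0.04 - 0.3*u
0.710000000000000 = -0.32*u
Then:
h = -1.30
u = -2.22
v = 0.77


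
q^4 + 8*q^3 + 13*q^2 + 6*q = q*(q + 1)^2*(q + 6)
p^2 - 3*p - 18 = (p - 6)*(p + 3)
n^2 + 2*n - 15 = (n - 3)*(n + 5)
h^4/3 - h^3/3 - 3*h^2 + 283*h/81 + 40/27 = (h/3 + 1)*(h - 8/3)*(h - 5/3)*(h + 1/3)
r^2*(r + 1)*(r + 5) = r^4 + 6*r^3 + 5*r^2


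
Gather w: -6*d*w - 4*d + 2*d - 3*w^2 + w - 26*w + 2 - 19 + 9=-2*d - 3*w^2 + w*(-6*d - 25) - 8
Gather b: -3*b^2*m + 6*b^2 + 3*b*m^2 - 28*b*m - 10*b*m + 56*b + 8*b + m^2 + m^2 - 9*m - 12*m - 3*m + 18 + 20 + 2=b^2*(6 - 3*m) + b*(3*m^2 - 38*m + 64) + 2*m^2 - 24*m + 40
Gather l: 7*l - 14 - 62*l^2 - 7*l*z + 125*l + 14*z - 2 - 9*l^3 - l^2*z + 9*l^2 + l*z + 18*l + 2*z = -9*l^3 + l^2*(-z - 53) + l*(150 - 6*z) + 16*z - 16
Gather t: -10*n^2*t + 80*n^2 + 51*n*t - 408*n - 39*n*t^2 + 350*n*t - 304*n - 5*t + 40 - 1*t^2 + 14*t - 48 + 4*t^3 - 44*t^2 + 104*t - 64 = 80*n^2 - 712*n + 4*t^3 + t^2*(-39*n - 45) + t*(-10*n^2 + 401*n + 113) - 72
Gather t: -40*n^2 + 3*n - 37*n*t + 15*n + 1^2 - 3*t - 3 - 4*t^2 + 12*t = -40*n^2 + 18*n - 4*t^2 + t*(9 - 37*n) - 2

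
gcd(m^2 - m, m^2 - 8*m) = m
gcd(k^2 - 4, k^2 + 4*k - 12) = k - 2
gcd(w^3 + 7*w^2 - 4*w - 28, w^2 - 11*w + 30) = 1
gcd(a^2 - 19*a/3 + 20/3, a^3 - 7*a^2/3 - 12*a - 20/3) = a - 5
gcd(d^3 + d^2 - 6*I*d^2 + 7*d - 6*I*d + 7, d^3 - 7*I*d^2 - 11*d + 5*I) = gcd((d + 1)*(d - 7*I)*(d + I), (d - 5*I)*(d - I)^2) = 1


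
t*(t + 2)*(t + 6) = t^3 + 8*t^2 + 12*t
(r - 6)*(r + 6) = r^2 - 36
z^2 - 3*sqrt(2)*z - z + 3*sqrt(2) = (z - 1)*(z - 3*sqrt(2))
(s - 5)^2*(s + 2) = s^3 - 8*s^2 + 5*s + 50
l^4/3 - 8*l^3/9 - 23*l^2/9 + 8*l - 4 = (l/3 + 1)*(l - 3)*(l - 2)*(l - 2/3)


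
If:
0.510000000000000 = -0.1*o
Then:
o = -5.10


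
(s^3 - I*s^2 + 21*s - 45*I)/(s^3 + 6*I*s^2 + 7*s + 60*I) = (s - 3*I)/(s + 4*I)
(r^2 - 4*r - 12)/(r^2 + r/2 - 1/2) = 2*(r^2 - 4*r - 12)/(2*r^2 + r - 1)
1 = 1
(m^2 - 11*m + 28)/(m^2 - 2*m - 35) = (m - 4)/(m + 5)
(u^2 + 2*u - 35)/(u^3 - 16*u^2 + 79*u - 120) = (u + 7)/(u^2 - 11*u + 24)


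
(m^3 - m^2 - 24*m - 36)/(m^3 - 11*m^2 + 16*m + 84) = (m + 3)/(m - 7)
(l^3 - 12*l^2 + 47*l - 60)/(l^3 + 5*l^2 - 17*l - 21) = (l^2 - 9*l + 20)/(l^2 + 8*l + 7)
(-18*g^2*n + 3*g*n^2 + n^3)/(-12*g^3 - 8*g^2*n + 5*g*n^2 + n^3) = n*(3*g - n)/(2*g^2 + g*n - n^2)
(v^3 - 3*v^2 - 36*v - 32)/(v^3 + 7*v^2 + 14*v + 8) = (v - 8)/(v + 2)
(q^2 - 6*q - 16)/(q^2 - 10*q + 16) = (q + 2)/(q - 2)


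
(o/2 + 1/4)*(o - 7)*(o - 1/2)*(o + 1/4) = o^4/2 - 27*o^3/8 - o^2 + 27*o/32 + 7/32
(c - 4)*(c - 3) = c^2 - 7*c + 12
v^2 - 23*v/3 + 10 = (v - 6)*(v - 5/3)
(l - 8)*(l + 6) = l^2 - 2*l - 48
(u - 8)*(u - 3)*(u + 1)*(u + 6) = u^4 - 4*u^3 - 47*u^2 + 102*u + 144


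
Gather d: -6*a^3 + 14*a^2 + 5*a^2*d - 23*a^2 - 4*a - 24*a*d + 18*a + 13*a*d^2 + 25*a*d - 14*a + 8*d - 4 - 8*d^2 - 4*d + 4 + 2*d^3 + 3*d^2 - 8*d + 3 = -6*a^3 - 9*a^2 + 2*d^3 + d^2*(13*a - 5) + d*(5*a^2 + a - 4) + 3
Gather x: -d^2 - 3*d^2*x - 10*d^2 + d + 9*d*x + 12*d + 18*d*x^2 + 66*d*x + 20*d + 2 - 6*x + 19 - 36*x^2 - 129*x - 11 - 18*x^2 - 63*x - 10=-11*d^2 + 33*d + x^2*(18*d - 54) + x*(-3*d^2 + 75*d - 198)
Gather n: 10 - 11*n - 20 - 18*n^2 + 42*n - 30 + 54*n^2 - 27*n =36*n^2 + 4*n - 40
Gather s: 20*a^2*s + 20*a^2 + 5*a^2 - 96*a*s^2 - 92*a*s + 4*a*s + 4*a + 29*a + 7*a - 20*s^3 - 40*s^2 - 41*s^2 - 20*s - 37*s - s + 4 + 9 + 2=25*a^2 + 40*a - 20*s^3 + s^2*(-96*a - 81) + s*(20*a^2 - 88*a - 58) + 15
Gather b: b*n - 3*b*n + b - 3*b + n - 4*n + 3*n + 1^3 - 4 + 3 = b*(-2*n - 2)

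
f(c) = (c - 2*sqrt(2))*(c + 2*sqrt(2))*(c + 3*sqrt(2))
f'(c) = (c - 2*sqrt(2))*(c + 2*sqrt(2)) + (c - 2*sqrt(2))*(c + 3*sqrt(2)) + (c + 2*sqrt(2))*(c + 3*sqrt(2))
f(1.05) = -36.51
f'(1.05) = 4.22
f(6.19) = 316.28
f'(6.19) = 159.47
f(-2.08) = -7.94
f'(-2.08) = -12.67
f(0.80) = -37.11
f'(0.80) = 0.71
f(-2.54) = -2.64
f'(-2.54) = -10.20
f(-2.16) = -6.94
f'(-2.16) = -12.33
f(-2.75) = -0.65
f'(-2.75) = -8.65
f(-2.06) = -8.20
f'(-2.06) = -12.75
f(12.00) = 2209.00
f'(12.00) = 525.82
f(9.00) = 966.71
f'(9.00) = 311.37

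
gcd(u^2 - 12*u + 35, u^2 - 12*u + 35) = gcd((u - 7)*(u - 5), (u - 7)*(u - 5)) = u^2 - 12*u + 35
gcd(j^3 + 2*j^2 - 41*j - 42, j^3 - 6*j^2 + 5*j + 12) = j + 1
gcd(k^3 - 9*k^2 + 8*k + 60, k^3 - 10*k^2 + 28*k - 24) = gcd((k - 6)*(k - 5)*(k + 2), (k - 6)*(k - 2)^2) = k - 6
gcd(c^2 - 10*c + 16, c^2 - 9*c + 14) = c - 2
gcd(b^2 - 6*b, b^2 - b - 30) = b - 6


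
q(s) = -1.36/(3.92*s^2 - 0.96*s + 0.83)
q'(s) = -1.36*(0.96 - 7.84*s)/(3.92*s^2 - 0.96*s + 0.83)^2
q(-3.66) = -0.02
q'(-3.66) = -0.01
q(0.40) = -1.27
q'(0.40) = 2.57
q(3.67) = -0.03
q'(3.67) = 0.02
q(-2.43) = -0.05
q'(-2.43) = -0.04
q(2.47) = -0.06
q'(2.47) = 0.05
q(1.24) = -0.24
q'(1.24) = 0.37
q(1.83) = -0.11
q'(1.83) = 0.12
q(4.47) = -0.02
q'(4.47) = 0.01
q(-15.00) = -0.00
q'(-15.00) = -0.00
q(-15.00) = -0.00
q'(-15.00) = -0.00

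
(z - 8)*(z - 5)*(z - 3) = z^3 - 16*z^2 + 79*z - 120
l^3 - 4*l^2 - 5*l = l*(l - 5)*(l + 1)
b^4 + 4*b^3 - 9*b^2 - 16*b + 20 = (b - 2)*(b - 1)*(b + 2)*(b + 5)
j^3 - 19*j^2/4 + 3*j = j*(j - 4)*(j - 3/4)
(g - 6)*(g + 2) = g^2 - 4*g - 12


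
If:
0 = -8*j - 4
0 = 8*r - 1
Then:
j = -1/2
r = 1/8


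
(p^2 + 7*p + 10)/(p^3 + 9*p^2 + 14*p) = (p + 5)/(p*(p + 7))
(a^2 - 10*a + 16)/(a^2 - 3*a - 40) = (a - 2)/(a + 5)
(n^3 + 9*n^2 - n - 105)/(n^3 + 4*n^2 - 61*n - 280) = (n - 3)/(n - 8)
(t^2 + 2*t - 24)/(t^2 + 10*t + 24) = (t - 4)/(t + 4)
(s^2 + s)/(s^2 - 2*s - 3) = s/(s - 3)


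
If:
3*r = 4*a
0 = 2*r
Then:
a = 0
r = 0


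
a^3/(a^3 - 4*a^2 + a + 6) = a^3/(a^3 - 4*a^2 + a + 6)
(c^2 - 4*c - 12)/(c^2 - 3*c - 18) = (c + 2)/(c + 3)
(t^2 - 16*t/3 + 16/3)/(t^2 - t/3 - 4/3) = (t - 4)/(t + 1)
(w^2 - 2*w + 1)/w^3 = (w^2 - 2*w + 1)/w^3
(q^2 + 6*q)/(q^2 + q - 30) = q/(q - 5)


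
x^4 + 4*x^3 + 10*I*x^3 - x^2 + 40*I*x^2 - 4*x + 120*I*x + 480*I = (x + 4)*(x - 3*I)*(x + 5*I)*(x + 8*I)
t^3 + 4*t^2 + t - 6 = (t - 1)*(t + 2)*(t + 3)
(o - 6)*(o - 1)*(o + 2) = o^3 - 5*o^2 - 8*o + 12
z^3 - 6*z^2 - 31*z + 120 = (z - 8)*(z - 3)*(z + 5)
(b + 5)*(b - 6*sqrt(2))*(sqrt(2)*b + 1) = sqrt(2)*b^3 - 11*b^2 + 5*sqrt(2)*b^2 - 55*b - 6*sqrt(2)*b - 30*sqrt(2)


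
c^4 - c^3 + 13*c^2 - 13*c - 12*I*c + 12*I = (c - 1)*(c - 3*I)*(c - I)*(c + 4*I)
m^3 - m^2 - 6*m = m*(m - 3)*(m + 2)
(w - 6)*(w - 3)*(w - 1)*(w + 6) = w^4 - 4*w^3 - 33*w^2 + 144*w - 108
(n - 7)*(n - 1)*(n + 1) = n^3 - 7*n^2 - n + 7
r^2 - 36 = (r - 6)*(r + 6)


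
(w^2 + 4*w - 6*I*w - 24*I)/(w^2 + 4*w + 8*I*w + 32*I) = (w - 6*I)/(w + 8*I)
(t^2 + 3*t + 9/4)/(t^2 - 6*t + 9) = (t^2 + 3*t + 9/4)/(t^2 - 6*t + 9)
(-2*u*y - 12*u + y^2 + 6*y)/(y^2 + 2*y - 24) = (-2*u + y)/(y - 4)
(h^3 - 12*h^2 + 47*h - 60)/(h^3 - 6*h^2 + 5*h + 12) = (h - 5)/(h + 1)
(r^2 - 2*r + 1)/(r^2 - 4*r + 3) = (r - 1)/(r - 3)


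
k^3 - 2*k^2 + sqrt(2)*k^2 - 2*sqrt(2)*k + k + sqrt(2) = (k - 1)^2*(k + sqrt(2))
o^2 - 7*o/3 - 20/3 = (o - 4)*(o + 5/3)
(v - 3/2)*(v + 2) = v^2 + v/2 - 3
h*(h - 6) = h^2 - 6*h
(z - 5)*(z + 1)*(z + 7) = z^3 + 3*z^2 - 33*z - 35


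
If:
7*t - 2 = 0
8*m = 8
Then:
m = 1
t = 2/7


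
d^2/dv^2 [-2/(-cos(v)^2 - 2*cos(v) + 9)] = (-8*sin(v)^4 + 84*sin(v)^2 - 21*cos(v) - 3*cos(3*v) - 24)/(-sin(v)^2 + 2*cos(v) - 8)^3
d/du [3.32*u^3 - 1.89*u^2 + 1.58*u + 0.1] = 9.96*u^2 - 3.78*u + 1.58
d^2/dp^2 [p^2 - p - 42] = 2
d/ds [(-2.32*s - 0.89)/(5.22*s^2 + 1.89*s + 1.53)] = (12.1104*s^2 + 9.2916*s - 1.8675)/(27.2484*s^4 + 19.7316*s^3 + 19.5453*s^2 + 5.7834*s + 2.3409)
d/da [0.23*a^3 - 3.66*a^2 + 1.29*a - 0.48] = 0.69*a^2 - 7.32*a + 1.29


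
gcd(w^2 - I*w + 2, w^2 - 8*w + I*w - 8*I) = w + I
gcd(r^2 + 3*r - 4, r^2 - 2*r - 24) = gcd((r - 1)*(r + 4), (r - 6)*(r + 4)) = r + 4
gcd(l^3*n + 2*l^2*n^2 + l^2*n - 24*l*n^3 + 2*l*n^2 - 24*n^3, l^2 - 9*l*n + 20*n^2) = l - 4*n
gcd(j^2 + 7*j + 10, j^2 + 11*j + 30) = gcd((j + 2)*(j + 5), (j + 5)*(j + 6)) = j + 5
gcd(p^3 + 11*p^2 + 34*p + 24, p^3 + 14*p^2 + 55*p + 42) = p^2 + 7*p + 6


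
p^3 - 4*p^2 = p^2*(p - 4)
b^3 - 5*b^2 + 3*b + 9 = (b - 3)^2*(b + 1)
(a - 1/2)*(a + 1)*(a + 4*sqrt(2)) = a^3 + a^2/2 + 4*sqrt(2)*a^2 - a/2 + 2*sqrt(2)*a - 2*sqrt(2)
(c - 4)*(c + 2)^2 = c^3 - 12*c - 16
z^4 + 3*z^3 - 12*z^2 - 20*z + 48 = (z - 2)^2*(z + 3)*(z + 4)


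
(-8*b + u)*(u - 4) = -8*b*u + 32*b + u^2 - 4*u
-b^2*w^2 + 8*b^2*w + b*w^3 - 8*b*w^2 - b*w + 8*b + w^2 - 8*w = (-b + w)*(w - 8)*(b*w + 1)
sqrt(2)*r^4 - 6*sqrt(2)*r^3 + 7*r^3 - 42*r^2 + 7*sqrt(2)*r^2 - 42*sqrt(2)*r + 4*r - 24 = (r - 6)*(r + sqrt(2))*(r + 2*sqrt(2))*(sqrt(2)*r + 1)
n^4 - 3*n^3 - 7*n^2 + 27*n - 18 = (n - 3)*(n - 2)*(n - 1)*(n + 3)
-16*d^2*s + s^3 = s*(-4*d + s)*(4*d + s)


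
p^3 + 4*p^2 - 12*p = p*(p - 2)*(p + 6)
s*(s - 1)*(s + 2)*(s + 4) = s^4 + 5*s^3 + 2*s^2 - 8*s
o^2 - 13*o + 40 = (o - 8)*(o - 5)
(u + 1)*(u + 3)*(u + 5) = u^3 + 9*u^2 + 23*u + 15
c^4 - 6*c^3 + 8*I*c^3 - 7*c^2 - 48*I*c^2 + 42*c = c*(c - 6)*(c + I)*(c + 7*I)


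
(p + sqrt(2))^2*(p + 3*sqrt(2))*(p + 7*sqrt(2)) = p^4 + 12*sqrt(2)*p^3 + 84*p^2 + 104*sqrt(2)*p + 84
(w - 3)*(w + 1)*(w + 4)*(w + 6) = w^4 + 8*w^3 + w^2 - 78*w - 72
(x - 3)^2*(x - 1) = x^3 - 7*x^2 + 15*x - 9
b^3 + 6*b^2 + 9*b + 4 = (b + 1)^2*(b + 4)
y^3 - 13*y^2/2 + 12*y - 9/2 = (y - 3)^2*(y - 1/2)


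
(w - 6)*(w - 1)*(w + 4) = w^3 - 3*w^2 - 22*w + 24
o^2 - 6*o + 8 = (o - 4)*(o - 2)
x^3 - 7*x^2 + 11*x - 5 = (x - 5)*(x - 1)^2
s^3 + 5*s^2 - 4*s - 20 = (s - 2)*(s + 2)*(s + 5)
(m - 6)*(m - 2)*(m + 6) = m^3 - 2*m^2 - 36*m + 72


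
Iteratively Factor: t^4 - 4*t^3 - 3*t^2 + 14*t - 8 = (t - 4)*(t^3 - 3*t + 2) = (t - 4)*(t - 1)*(t^2 + t - 2) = (t - 4)*(t - 1)^2*(t + 2)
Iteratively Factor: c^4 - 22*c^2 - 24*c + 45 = (c + 3)*(c^3 - 3*c^2 - 13*c + 15) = (c - 1)*(c + 3)*(c^2 - 2*c - 15) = (c - 1)*(c + 3)^2*(c - 5)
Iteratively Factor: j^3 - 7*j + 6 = (j + 3)*(j^2 - 3*j + 2) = (j - 2)*(j + 3)*(j - 1)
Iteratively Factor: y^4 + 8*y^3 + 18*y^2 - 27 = (y + 3)*(y^3 + 5*y^2 + 3*y - 9) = (y - 1)*(y + 3)*(y^2 + 6*y + 9) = (y - 1)*(y + 3)^2*(y + 3)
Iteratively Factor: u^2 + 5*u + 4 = (u + 1)*(u + 4)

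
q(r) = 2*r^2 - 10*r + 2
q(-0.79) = 11.15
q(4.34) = -3.73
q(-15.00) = 602.00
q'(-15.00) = -70.00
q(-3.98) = 73.48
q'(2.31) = -0.76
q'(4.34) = 7.36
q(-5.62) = 121.37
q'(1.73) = -3.08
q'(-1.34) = -15.36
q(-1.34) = 18.99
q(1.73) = -9.31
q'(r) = 4*r - 10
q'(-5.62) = -32.48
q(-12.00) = 410.00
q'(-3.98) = -25.92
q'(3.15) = 2.60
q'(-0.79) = -13.16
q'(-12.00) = -58.00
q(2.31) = -10.43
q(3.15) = -9.66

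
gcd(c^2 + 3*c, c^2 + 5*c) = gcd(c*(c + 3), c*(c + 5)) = c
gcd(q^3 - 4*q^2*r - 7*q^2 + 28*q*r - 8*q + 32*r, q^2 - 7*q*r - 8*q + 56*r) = q - 8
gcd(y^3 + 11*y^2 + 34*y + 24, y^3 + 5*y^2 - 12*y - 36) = y + 6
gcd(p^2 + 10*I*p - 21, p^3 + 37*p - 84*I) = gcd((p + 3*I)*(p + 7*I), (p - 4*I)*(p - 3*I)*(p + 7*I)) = p + 7*I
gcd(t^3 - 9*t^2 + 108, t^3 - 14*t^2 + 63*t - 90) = t - 6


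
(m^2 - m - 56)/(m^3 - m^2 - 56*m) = 1/m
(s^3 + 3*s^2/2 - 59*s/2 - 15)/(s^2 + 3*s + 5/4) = 2*(s^2 + s - 30)/(2*s + 5)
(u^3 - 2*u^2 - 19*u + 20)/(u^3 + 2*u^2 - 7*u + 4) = (u - 5)/(u - 1)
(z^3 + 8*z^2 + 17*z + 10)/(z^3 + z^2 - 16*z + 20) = (z^2 + 3*z + 2)/(z^2 - 4*z + 4)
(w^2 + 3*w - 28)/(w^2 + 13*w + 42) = (w - 4)/(w + 6)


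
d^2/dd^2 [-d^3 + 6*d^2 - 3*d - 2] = 12 - 6*d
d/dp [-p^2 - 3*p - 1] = -2*p - 3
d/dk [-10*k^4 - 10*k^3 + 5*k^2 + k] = -40*k^3 - 30*k^2 + 10*k + 1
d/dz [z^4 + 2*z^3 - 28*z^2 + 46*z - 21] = 4*z^3 + 6*z^2 - 56*z + 46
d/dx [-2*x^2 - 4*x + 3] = -4*x - 4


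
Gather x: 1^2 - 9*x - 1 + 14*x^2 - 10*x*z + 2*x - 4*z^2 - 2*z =14*x^2 + x*(-10*z - 7) - 4*z^2 - 2*z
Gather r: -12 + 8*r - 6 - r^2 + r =-r^2 + 9*r - 18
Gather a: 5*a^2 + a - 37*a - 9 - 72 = 5*a^2 - 36*a - 81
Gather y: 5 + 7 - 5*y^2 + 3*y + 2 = -5*y^2 + 3*y + 14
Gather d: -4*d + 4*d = 0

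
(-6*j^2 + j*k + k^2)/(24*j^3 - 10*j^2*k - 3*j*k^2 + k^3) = -1/(4*j - k)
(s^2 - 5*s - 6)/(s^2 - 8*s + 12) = (s + 1)/(s - 2)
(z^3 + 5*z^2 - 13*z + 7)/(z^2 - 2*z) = (z^3 + 5*z^2 - 13*z + 7)/(z*(z - 2))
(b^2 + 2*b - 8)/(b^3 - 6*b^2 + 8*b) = (b + 4)/(b*(b - 4))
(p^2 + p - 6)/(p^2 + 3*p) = (p - 2)/p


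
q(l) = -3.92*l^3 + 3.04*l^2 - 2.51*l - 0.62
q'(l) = -11.76*l^2 + 6.08*l - 2.51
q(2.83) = -72.22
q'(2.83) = -79.49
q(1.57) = -12.24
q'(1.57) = -21.95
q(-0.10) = -0.33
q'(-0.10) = -3.24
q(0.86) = -3.02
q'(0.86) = -5.98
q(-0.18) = -0.05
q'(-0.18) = -3.99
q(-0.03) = -0.54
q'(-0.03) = -2.70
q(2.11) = -29.21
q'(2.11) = -42.04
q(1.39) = -8.76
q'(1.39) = -16.78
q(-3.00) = 140.11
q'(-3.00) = -126.59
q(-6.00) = 970.60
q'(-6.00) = -462.35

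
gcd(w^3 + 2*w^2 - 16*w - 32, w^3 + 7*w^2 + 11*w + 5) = 1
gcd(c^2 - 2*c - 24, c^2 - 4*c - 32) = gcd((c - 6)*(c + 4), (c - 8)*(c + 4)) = c + 4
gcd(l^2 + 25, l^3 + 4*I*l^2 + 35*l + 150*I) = l + 5*I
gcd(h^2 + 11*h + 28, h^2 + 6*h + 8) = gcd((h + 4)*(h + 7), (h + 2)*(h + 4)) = h + 4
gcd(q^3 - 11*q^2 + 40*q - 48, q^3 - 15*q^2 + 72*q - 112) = q^2 - 8*q + 16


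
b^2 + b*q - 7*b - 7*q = (b - 7)*(b + q)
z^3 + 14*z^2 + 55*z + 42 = (z + 1)*(z + 6)*(z + 7)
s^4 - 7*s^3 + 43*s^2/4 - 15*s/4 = s*(s - 5)*(s - 3/2)*(s - 1/2)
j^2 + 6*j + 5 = (j + 1)*(j + 5)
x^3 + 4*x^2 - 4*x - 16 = (x - 2)*(x + 2)*(x + 4)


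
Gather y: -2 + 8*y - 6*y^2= -6*y^2 + 8*y - 2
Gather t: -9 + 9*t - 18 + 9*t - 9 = 18*t - 36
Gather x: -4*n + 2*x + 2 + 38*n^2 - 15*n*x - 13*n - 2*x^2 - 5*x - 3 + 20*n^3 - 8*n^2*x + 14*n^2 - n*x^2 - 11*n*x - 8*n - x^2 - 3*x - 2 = 20*n^3 + 52*n^2 - 25*n + x^2*(-n - 3) + x*(-8*n^2 - 26*n - 6) - 3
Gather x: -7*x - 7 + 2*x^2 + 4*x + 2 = 2*x^2 - 3*x - 5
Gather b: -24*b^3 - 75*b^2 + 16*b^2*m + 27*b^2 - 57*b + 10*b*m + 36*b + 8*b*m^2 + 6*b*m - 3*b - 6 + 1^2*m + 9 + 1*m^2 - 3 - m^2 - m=-24*b^3 + b^2*(16*m - 48) + b*(8*m^2 + 16*m - 24)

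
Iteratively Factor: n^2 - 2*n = (n - 2)*(n)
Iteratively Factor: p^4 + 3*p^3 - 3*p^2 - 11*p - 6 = (p + 1)*(p^3 + 2*p^2 - 5*p - 6) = (p + 1)*(p + 3)*(p^2 - p - 2) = (p - 2)*(p + 1)*(p + 3)*(p + 1)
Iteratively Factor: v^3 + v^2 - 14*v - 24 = (v + 2)*(v^2 - v - 12) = (v - 4)*(v + 2)*(v + 3)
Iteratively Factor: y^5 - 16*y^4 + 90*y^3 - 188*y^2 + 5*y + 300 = (y - 3)*(y^4 - 13*y^3 + 51*y^2 - 35*y - 100) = (y - 5)*(y - 3)*(y^3 - 8*y^2 + 11*y + 20) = (y - 5)*(y - 4)*(y - 3)*(y^2 - 4*y - 5) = (y - 5)^2*(y - 4)*(y - 3)*(y + 1)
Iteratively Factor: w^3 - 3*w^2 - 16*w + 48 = (w - 3)*(w^2 - 16) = (w - 3)*(w + 4)*(w - 4)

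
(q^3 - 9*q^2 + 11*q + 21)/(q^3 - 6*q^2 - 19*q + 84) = (q + 1)/(q + 4)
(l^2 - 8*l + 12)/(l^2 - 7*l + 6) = (l - 2)/(l - 1)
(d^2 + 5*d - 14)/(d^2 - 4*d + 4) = (d + 7)/(d - 2)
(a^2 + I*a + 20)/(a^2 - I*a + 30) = (a - 4*I)/(a - 6*I)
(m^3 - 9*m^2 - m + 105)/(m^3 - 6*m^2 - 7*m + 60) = (m - 7)/(m - 4)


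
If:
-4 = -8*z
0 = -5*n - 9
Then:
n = -9/5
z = 1/2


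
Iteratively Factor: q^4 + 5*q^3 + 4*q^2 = (q + 1)*(q^3 + 4*q^2) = q*(q + 1)*(q^2 + 4*q) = q^2*(q + 1)*(q + 4)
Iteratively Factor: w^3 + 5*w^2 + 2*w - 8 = (w - 1)*(w^2 + 6*w + 8) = (w - 1)*(w + 4)*(w + 2)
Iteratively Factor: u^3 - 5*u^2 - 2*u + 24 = (u - 3)*(u^2 - 2*u - 8) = (u - 3)*(u + 2)*(u - 4)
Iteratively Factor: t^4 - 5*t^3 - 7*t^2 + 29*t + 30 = (t - 3)*(t^3 - 2*t^2 - 13*t - 10) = (t - 3)*(t + 1)*(t^2 - 3*t - 10) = (t - 3)*(t + 1)*(t + 2)*(t - 5)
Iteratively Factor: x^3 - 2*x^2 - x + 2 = (x - 1)*(x^2 - x - 2) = (x - 1)*(x + 1)*(x - 2)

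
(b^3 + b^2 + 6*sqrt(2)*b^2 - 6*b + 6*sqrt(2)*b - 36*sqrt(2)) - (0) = b^3 + b^2 + 6*sqrt(2)*b^2 - 6*b + 6*sqrt(2)*b - 36*sqrt(2)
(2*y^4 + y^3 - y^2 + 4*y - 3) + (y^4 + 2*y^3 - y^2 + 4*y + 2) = 3*y^4 + 3*y^3 - 2*y^2 + 8*y - 1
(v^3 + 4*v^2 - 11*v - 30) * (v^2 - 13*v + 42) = v^5 - 9*v^4 - 21*v^3 + 281*v^2 - 72*v - 1260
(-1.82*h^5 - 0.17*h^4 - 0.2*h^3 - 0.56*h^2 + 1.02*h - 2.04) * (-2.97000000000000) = 5.4054*h^5 + 0.5049*h^4 + 0.594*h^3 + 1.6632*h^2 - 3.0294*h + 6.0588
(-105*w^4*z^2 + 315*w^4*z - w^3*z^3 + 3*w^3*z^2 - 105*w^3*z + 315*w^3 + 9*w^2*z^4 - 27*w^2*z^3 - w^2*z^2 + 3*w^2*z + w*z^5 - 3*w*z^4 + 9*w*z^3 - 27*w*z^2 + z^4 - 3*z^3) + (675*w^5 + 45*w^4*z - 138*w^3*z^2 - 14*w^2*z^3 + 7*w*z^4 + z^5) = 675*w^5 - 105*w^4*z^2 + 360*w^4*z - w^3*z^3 - 135*w^3*z^2 - 105*w^3*z + 315*w^3 + 9*w^2*z^4 - 41*w^2*z^3 - w^2*z^2 + 3*w^2*z + w*z^5 + 4*w*z^4 + 9*w*z^3 - 27*w*z^2 + z^5 + z^4 - 3*z^3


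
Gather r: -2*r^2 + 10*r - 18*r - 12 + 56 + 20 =-2*r^2 - 8*r + 64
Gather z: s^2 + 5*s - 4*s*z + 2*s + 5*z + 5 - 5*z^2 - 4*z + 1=s^2 + 7*s - 5*z^2 + z*(1 - 4*s) + 6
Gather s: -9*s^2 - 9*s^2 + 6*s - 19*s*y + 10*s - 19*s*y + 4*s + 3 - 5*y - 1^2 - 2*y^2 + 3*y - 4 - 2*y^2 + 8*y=-18*s^2 + s*(20 - 38*y) - 4*y^2 + 6*y - 2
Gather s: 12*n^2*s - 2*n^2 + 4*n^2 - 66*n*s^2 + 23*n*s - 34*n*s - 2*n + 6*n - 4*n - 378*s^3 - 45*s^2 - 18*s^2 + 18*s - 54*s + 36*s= 2*n^2 - 378*s^3 + s^2*(-66*n - 63) + s*(12*n^2 - 11*n)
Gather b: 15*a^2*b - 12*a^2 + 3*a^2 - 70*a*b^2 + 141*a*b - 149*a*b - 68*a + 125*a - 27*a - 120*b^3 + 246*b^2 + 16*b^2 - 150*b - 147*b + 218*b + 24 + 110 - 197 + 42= -9*a^2 + 30*a - 120*b^3 + b^2*(262 - 70*a) + b*(15*a^2 - 8*a - 79) - 21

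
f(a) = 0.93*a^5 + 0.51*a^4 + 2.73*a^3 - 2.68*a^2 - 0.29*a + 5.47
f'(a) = 4.65*a^4 + 2.04*a^3 + 8.19*a^2 - 5.36*a - 0.29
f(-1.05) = -0.91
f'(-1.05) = 17.66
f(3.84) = 1006.81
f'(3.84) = 1226.47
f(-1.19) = -3.78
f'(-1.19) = 23.57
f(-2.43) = -109.84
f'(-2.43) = 193.96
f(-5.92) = -6788.99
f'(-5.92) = 5606.59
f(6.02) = 8525.03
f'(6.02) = 6816.47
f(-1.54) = -15.60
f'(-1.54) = 46.09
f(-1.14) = -2.66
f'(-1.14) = 21.30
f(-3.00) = -276.17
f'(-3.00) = 411.07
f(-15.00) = -690206.93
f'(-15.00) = 230444.11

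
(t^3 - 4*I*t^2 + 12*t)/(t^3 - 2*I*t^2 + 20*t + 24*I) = t/(t + 2*I)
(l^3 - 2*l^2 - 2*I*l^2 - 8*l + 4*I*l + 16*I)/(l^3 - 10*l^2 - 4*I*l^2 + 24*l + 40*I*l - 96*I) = (l^2 + l*(2 - 2*I) - 4*I)/(l^2 + l*(-6 - 4*I) + 24*I)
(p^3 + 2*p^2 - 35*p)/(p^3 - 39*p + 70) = p/(p - 2)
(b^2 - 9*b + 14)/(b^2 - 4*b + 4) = (b - 7)/(b - 2)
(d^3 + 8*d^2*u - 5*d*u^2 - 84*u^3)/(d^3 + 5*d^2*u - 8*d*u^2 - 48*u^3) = (d + 7*u)/(d + 4*u)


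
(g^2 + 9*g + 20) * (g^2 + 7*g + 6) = g^4 + 16*g^3 + 89*g^2 + 194*g + 120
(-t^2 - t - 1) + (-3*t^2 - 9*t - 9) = -4*t^2 - 10*t - 10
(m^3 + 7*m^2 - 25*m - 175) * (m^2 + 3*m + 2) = m^5 + 10*m^4 - 2*m^3 - 236*m^2 - 575*m - 350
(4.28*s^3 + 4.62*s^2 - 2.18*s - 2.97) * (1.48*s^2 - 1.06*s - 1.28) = 6.3344*s^5 + 2.3008*s^4 - 13.602*s^3 - 7.9984*s^2 + 5.9386*s + 3.8016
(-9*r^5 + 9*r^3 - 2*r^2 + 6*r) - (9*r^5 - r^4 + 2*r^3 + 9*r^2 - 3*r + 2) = -18*r^5 + r^4 + 7*r^3 - 11*r^2 + 9*r - 2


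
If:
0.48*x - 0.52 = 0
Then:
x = 1.08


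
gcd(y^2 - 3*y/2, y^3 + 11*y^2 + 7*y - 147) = 1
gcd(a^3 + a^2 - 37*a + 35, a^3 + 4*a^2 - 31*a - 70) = a^2 + 2*a - 35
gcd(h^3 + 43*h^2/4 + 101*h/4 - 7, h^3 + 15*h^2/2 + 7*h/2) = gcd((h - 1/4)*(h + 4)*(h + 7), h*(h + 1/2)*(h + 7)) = h + 7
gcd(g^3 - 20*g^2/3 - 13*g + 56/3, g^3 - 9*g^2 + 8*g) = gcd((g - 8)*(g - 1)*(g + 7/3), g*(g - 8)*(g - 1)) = g^2 - 9*g + 8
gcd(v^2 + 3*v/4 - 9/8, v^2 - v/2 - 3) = v + 3/2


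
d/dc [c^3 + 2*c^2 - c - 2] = 3*c^2 + 4*c - 1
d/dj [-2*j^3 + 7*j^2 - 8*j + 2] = -6*j^2 + 14*j - 8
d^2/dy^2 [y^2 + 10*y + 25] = 2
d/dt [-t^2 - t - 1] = -2*t - 1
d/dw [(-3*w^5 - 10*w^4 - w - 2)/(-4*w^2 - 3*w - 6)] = 4*w*(9*w^5 + 29*w^4 + 45*w^3 + 60*w^2 - w - 4)/(16*w^4 + 24*w^3 + 57*w^2 + 36*w + 36)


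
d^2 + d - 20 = (d - 4)*(d + 5)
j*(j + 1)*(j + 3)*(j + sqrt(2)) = j^4 + sqrt(2)*j^3 + 4*j^3 + 3*j^2 + 4*sqrt(2)*j^2 + 3*sqrt(2)*j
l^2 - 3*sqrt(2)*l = l*(l - 3*sqrt(2))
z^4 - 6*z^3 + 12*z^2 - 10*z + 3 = (z - 3)*(z - 1)^3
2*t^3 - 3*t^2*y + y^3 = (-t + y)^2*(2*t + y)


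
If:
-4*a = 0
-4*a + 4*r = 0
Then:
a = 0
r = 0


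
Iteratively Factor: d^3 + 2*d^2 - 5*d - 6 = (d + 1)*(d^2 + d - 6) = (d - 2)*(d + 1)*(d + 3)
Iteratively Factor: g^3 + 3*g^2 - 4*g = (g + 4)*(g^2 - g) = (g - 1)*(g + 4)*(g)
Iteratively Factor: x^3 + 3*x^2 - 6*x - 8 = (x + 1)*(x^2 + 2*x - 8) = (x + 1)*(x + 4)*(x - 2)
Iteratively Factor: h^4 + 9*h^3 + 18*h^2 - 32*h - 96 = (h + 3)*(h^3 + 6*h^2 - 32) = (h - 2)*(h + 3)*(h^2 + 8*h + 16) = (h - 2)*(h + 3)*(h + 4)*(h + 4)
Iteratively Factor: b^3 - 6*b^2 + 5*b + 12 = (b - 4)*(b^2 - 2*b - 3) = (b - 4)*(b + 1)*(b - 3)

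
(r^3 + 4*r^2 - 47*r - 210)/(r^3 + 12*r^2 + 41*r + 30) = (r - 7)/(r + 1)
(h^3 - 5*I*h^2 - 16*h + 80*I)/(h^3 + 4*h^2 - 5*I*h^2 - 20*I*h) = (h - 4)/h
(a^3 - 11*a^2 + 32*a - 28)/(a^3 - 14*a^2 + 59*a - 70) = (a - 2)/(a - 5)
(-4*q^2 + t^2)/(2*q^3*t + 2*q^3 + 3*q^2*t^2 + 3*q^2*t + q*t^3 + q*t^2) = (-2*q + t)/(q*(q*t + q + t^2 + t))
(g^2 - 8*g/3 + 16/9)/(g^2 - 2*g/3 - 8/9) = (3*g - 4)/(3*g + 2)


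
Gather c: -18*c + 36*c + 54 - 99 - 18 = 18*c - 63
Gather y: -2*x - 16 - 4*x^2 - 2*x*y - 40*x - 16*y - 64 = -4*x^2 - 42*x + y*(-2*x - 16) - 80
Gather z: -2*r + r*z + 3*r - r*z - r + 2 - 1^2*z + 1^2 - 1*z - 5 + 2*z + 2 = 0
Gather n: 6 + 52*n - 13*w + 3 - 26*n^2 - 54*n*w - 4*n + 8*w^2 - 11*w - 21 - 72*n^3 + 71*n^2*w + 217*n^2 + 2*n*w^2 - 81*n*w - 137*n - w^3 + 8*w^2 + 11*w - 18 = -72*n^3 + n^2*(71*w + 191) + n*(2*w^2 - 135*w - 89) - w^3 + 16*w^2 - 13*w - 30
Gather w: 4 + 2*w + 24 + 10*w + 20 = 12*w + 48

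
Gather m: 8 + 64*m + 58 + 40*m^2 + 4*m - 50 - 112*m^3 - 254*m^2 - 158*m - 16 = -112*m^3 - 214*m^2 - 90*m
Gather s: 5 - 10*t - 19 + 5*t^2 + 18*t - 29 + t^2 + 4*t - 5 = 6*t^2 + 12*t - 48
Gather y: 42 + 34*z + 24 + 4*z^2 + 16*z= 4*z^2 + 50*z + 66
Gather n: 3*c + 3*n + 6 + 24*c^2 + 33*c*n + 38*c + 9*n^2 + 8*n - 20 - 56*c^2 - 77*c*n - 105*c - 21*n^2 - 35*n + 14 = -32*c^2 - 64*c - 12*n^2 + n*(-44*c - 24)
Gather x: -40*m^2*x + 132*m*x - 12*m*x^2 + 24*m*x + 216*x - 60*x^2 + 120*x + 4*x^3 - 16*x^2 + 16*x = 4*x^3 + x^2*(-12*m - 76) + x*(-40*m^2 + 156*m + 352)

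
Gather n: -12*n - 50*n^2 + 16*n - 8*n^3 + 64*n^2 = -8*n^3 + 14*n^2 + 4*n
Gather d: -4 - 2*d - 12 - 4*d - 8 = -6*d - 24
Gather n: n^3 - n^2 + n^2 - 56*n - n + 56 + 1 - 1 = n^3 - 57*n + 56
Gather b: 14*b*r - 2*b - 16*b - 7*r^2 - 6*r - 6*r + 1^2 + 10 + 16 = b*(14*r - 18) - 7*r^2 - 12*r + 27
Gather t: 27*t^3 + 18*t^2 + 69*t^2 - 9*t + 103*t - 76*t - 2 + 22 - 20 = 27*t^3 + 87*t^2 + 18*t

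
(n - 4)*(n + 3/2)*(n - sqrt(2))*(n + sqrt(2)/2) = n^4 - 5*n^3/2 - sqrt(2)*n^3/2 - 7*n^2 + 5*sqrt(2)*n^2/4 + 5*n/2 + 3*sqrt(2)*n + 6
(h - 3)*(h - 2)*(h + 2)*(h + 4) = h^4 + h^3 - 16*h^2 - 4*h + 48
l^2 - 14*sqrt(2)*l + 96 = (l - 8*sqrt(2))*(l - 6*sqrt(2))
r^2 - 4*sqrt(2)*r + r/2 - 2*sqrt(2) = (r + 1/2)*(r - 4*sqrt(2))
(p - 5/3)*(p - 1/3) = p^2 - 2*p + 5/9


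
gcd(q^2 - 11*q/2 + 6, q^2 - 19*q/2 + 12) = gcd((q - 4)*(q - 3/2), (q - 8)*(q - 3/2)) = q - 3/2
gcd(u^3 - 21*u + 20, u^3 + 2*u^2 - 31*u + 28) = u^2 - 5*u + 4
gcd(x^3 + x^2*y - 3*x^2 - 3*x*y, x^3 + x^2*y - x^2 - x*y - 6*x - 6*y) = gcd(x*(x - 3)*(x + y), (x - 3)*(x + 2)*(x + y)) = x^2 + x*y - 3*x - 3*y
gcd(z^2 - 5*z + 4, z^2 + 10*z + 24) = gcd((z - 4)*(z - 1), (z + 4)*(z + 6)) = 1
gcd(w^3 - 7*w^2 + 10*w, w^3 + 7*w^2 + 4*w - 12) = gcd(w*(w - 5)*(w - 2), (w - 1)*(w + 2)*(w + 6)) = 1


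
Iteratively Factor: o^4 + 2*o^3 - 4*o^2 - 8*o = (o + 2)*(o^3 - 4*o) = (o - 2)*(o + 2)*(o^2 + 2*o) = o*(o - 2)*(o + 2)*(o + 2)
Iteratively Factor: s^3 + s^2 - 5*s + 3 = (s - 1)*(s^2 + 2*s - 3) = (s - 1)*(s + 3)*(s - 1)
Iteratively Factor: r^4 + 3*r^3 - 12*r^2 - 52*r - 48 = (r - 4)*(r^3 + 7*r^2 + 16*r + 12) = (r - 4)*(r + 2)*(r^2 + 5*r + 6) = (r - 4)*(r + 2)^2*(r + 3)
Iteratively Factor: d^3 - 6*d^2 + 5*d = (d - 1)*(d^2 - 5*d) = d*(d - 1)*(d - 5)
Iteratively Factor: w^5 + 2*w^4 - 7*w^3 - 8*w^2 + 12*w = (w + 3)*(w^4 - w^3 - 4*w^2 + 4*w) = (w + 2)*(w + 3)*(w^3 - 3*w^2 + 2*w) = (w - 1)*(w + 2)*(w + 3)*(w^2 - 2*w) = (w - 2)*(w - 1)*(w + 2)*(w + 3)*(w)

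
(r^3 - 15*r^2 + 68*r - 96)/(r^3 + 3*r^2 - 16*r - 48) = (r^2 - 11*r + 24)/(r^2 + 7*r + 12)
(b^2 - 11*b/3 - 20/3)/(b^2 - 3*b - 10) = (b + 4/3)/(b + 2)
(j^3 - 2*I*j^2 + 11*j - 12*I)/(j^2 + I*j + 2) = (j^2 - I*j + 12)/(j + 2*I)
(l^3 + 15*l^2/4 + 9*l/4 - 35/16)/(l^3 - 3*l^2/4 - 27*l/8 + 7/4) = (l + 5/2)/(l - 2)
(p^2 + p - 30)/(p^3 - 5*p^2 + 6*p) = (p^2 + p - 30)/(p*(p^2 - 5*p + 6))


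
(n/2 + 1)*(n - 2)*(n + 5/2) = n^3/2 + 5*n^2/4 - 2*n - 5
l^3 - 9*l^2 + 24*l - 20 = (l - 5)*(l - 2)^2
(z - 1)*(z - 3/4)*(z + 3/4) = z^3 - z^2 - 9*z/16 + 9/16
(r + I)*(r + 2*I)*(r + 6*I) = r^3 + 9*I*r^2 - 20*r - 12*I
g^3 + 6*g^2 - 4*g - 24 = (g - 2)*(g + 2)*(g + 6)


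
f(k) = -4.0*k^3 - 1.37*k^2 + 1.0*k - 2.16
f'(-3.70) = -153.14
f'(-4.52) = -231.78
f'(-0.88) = -5.88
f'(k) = -12.0*k^2 - 2.74*k + 1.0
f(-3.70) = 178.00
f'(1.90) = -47.53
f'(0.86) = -10.23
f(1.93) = -34.09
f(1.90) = -32.64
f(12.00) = -7099.44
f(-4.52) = 334.71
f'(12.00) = -1759.88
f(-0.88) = -1.38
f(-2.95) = 85.66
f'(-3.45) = -132.38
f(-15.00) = 13174.59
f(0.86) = -4.86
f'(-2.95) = -95.35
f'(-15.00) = -2657.90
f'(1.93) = -48.99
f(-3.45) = 142.34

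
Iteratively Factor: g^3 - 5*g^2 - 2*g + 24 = (g + 2)*(g^2 - 7*g + 12) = (g - 4)*(g + 2)*(g - 3)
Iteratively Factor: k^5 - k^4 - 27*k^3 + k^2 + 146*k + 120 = (k - 5)*(k^4 + 4*k^3 - 7*k^2 - 34*k - 24) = (k - 5)*(k + 4)*(k^3 - 7*k - 6) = (k - 5)*(k + 2)*(k + 4)*(k^2 - 2*k - 3) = (k - 5)*(k + 1)*(k + 2)*(k + 4)*(k - 3)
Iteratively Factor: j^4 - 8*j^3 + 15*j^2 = (j)*(j^3 - 8*j^2 + 15*j) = j^2*(j^2 - 8*j + 15) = j^2*(j - 3)*(j - 5)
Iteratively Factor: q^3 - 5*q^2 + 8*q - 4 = (q - 2)*(q^2 - 3*q + 2) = (q - 2)*(q - 1)*(q - 2)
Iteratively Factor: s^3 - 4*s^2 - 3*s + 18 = (s + 2)*(s^2 - 6*s + 9) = (s - 3)*(s + 2)*(s - 3)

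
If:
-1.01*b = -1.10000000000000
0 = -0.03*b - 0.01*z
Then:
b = 1.09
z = -3.27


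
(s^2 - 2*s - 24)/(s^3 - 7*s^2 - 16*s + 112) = (s - 6)/(s^2 - 11*s + 28)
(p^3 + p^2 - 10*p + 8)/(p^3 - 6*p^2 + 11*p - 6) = (p + 4)/(p - 3)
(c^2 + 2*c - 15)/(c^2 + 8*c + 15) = (c - 3)/(c + 3)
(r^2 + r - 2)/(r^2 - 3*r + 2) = (r + 2)/(r - 2)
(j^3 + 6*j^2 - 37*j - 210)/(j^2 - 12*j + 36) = (j^2 + 12*j + 35)/(j - 6)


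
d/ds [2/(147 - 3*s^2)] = 4*s/(3*(s^2 - 49)^2)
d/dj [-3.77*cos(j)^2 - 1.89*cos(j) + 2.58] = (7.54*cos(j) + 1.89)*sin(j)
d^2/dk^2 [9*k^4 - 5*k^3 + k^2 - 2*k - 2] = 108*k^2 - 30*k + 2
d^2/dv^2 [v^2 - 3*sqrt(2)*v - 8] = 2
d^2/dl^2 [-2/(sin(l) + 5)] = 2*(sin(l)^2 - 5*sin(l) - 2)/(sin(l) + 5)^3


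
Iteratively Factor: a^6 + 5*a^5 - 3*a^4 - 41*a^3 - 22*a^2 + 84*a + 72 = (a - 2)*(a^5 + 7*a^4 + 11*a^3 - 19*a^2 - 60*a - 36) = (a - 2)*(a + 1)*(a^4 + 6*a^3 + 5*a^2 - 24*a - 36) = (a - 2)^2*(a + 1)*(a^3 + 8*a^2 + 21*a + 18) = (a - 2)^2*(a + 1)*(a + 2)*(a^2 + 6*a + 9) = (a - 2)^2*(a + 1)*(a + 2)*(a + 3)*(a + 3)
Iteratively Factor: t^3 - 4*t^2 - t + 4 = (t + 1)*(t^2 - 5*t + 4) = (t - 1)*(t + 1)*(t - 4)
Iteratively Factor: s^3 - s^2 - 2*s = (s + 1)*(s^2 - 2*s) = s*(s + 1)*(s - 2)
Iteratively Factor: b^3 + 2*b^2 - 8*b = (b - 2)*(b^2 + 4*b) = b*(b - 2)*(b + 4)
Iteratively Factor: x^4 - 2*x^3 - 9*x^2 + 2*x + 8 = (x - 4)*(x^3 + 2*x^2 - x - 2) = (x - 4)*(x - 1)*(x^2 + 3*x + 2) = (x - 4)*(x - 1)*(x + 1)*(x + 2)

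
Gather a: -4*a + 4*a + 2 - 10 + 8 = 0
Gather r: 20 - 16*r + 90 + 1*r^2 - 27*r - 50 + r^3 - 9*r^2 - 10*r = r^3 - 8*r^2 - 53*r + 60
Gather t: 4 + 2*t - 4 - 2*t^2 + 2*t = -2*t^2 + 4*t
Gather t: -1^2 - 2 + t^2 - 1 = t^2 - 4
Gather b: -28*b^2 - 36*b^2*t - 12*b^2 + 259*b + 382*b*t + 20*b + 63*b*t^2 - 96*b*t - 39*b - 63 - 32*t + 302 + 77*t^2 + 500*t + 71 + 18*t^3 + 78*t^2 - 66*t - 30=b^2*(-36*t - 40) + b*(63*t^2 + 286*t + 240) + 18*t^3 + 155*t^2 + 402*t + 280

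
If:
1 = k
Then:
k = 1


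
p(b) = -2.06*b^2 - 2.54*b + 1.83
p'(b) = -4.12*b - 2.54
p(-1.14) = 2.05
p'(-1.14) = 2.16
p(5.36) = -70.97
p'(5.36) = -24.62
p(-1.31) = 1.62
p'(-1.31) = 2.86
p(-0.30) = 2.41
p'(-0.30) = -1.30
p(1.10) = -3.46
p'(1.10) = -7.07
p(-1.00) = 2.31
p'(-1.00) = 1.58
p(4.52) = -51.74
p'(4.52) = -21.16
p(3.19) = -27.24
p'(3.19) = -15.68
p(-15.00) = -423.57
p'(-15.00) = 59.26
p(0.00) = 1.83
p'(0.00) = -2.54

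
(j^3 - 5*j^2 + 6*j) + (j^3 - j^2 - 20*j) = 2*j^3 - 6*j^2 - 14*j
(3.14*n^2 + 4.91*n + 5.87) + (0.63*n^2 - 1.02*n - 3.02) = 3.77*n^2 + 3.89*n + 2.85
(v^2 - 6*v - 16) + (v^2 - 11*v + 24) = 2*v^2 - 17*v + 8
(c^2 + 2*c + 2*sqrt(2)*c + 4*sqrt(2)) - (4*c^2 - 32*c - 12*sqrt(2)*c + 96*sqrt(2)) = -3*c^2 + 14*sqrt(2)*c + 34*c - 92*sqrt(2)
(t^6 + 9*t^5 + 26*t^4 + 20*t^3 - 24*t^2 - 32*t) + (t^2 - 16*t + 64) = t^6 + 9*t^5 + 26*t^4 + 20*t^3 - 23*t^2 - 48*t + 64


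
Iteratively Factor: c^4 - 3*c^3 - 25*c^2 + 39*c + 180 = (c - 4)*(c^3 + c^2 - 21*c - 45) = (c - 4)*(c + 3)*(c^2 - 2*c - 15) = (c - 5)*(c - 4)*(c + 3)*(c + 3)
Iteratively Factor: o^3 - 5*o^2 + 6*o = (o - 3)*(o^2 - 2*o) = o*(o - 3)*(o - 2)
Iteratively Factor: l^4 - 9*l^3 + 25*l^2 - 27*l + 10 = (l - 5)*(l^3 - 4*l^2 + 5*l - 2) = (l - 5)*(l - 2)*(l^2 - 2*l + 1) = (l - 5)*(l - 2)*(l - 1)*(l - 1)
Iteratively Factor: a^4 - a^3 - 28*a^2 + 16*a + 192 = (a + 4)*(a^3 - 5*a^2 - 8*a + 48) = (a - 4)*(a + 4)*(a^2 - a - 12) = (a - 4)^2*(a + 4)*(a + 3)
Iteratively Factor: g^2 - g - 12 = (g + 3)*(g - 4)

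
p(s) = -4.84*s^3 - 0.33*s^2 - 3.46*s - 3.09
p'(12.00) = -2102.26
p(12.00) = -8455.65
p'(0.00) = -3.46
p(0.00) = -3.09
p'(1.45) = -34.95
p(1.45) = -23.56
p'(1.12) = -22.41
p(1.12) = -14.18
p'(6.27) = -578.42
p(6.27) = -1230.78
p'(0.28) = -4.78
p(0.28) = -4.19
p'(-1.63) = -40.96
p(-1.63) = 22.63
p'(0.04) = -3.51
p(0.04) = -3.23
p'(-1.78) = -48.29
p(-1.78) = 29.32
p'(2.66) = -107.95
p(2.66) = -105.72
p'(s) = -14.52*s^2 - 0.66*s - 3.46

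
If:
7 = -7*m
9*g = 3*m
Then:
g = -1/3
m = -1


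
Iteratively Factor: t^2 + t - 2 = (t + 2)*(t - 1)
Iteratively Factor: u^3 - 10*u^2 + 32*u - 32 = (u - 2)*(u^2 - 8*u + 16) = (u - 4)*(u - 2)*(u - 4)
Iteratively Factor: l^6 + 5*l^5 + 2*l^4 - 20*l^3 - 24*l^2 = (l + 2)*(l^5 + 3*l^4 - 4*l^3 - 12*l^2) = l*(l + 2)*(l^4 + 3*l^3 - 4*l^2 - 12*l) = l*(l + 2)*(l + 3)*(l^3 - 4*l) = l*(l - 2)*(l + 2)*(l + 3)*(l^2 + 2*l) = l*(l - 2)*(l + 2)^2*(l + 3)*(l)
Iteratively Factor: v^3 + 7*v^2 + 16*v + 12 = (v + 3)*(v^2 + 4*v + 4) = (v + 2)*(v + 3)*(v + 2)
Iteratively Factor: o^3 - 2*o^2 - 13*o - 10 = (o + 1)*(o^2 - 3*o - 10) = (o - 5)*(o + 1)*(o + 2)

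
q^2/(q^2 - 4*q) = q/(q - 4)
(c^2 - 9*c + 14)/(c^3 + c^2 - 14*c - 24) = (c^2 - 9*c + 14)/(c^3 + c^2 - 14*c - 24)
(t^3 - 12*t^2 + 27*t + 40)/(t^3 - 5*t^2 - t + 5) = (t - 8)/(t - 1)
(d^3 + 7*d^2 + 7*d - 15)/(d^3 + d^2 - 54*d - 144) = (d^2 + 4*d - 5)/(d^2 - 2*d - 48)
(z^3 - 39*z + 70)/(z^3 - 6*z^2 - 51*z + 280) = (z - 2)/(z - 8)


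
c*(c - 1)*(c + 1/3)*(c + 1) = c^4 + c^3/3 - c^2 - c/3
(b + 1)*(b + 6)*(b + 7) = b^3 + 14*b^2 + 55*b + 42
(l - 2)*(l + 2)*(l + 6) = l^3 + 6*l^2 - 4*l - 24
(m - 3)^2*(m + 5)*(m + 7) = m^4 + 6*m^3 - 28*m^2 - 102*m + 315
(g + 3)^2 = g^2 + 6*g + 9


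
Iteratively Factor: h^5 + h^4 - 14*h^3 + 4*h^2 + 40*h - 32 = (h - 2)*(h^4 + 3*h^3 - 8*h^2 - 12*h + 16) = (h - 2)*(h - 1)*(h^3 + 4*h^2 - 4*h - 16) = (h - 2)*(h - 1)*(h + 4)*(h^2 - 4) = (h - 2)*(h - 1)*(h + 2)*(h + 4)*(h - 2)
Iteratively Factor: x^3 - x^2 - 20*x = (x - 5)*(x^2 + 4*x) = (x - 5)*(x + 4)*(x)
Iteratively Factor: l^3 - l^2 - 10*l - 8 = (l + 2)*(l^2 - 3*l - 4) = (l + 1)*(l + 2)*(l - 4)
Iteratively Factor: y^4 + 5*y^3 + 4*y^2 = (y)*(y^3 + 5*y^2 + 4*y) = y*(y + 4)*(y^2 + y) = y*(y + 1)*(y + 4)*(y)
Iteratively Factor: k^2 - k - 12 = (k - 4)*(k + 3)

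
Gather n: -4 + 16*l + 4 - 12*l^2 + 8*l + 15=-12*l^2 + 24*l + 15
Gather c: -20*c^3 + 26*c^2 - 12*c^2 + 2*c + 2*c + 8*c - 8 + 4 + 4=-20*c^3 + 14*c^2 + 12*c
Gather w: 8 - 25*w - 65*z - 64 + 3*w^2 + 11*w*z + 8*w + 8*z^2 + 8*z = 3*w^2 + w*(11*z - 17) + 8*z^2 - 57*z - 56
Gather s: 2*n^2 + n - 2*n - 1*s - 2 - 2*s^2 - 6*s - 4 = 2*n^2 - n - 2*s^2 - 7*s - 6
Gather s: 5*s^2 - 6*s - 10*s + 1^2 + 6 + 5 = 5*s^2 - 16*s + 12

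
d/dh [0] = 0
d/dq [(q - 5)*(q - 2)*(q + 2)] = 3*q^2 - 10*q - 4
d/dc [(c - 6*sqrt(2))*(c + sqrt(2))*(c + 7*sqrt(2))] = 3*c^2 + 4*sqrt(2)*c - 82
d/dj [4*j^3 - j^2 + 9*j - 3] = 12*j^2 - 2*j + 9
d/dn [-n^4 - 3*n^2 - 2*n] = -4*n^3 - 6*n - 2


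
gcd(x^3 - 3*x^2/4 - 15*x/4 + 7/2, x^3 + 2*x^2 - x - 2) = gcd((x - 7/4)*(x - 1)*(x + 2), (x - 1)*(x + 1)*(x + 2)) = x^2 + x - 2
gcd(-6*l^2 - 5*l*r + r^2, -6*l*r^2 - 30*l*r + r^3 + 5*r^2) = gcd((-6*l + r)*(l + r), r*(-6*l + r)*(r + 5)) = -6*l + r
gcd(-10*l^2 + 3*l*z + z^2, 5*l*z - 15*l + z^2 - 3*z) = 5*l + z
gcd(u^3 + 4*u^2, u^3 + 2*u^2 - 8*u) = u^2 + 4*u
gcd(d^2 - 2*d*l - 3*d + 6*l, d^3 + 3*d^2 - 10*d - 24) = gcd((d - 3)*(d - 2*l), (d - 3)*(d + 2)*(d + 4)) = d - 3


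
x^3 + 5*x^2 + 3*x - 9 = (x - 1)*(x + 3)^2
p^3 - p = p*(p - 1)*(p + 1)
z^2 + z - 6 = (z - 2)*(z + 3)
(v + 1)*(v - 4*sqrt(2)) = v^2 - 4*sqrt(2)*v + v - 4*sqrt(2)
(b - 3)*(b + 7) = b^2 + 4*b - 21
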